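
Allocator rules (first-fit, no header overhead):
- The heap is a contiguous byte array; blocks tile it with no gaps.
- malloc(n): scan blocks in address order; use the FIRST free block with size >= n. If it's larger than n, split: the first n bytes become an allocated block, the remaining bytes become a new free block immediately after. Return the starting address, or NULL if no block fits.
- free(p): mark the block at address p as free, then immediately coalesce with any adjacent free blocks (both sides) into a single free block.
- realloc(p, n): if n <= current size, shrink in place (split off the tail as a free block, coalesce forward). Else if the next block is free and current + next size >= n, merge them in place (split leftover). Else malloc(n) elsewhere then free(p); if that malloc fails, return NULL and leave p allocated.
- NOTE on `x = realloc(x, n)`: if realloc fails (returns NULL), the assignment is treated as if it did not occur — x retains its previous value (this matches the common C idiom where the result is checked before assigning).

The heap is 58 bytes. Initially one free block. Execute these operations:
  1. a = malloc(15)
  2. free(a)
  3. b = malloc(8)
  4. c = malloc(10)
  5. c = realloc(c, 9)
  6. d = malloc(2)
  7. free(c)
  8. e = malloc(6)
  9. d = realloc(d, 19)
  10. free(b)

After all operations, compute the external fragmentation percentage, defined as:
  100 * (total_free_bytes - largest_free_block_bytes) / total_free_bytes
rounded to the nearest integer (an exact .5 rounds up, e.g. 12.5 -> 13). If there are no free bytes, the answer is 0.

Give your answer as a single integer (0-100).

Answer: 33

Derivation:
Op 1: a = malloc(15) -> a = 0; heap: [0-14 ALLOC][15-57 FREE]
Op 2: free(a) -> (freed a); heap: [0-57 FREE]
Op 3: b = malloc(8) -> b = 0; heap: [0-7 ALLOC][8-57 FREE]
Op 4: c = malloc(10) -> c = 8; heap: [0-7 ALLOC][8-17 ALLOC][18-57 FREE]
Op 5: c = realloc(c, 9) -> c = 8; heap: [0-7 ALLOC][8-16 ALLOC][17-57 FREE]
Op 6: d = malloc(2) -> d = 17; heap: [0-7 ALLOC][8-16 ALLOC][17-18 ALLOC][19-57 FREE]
Op 7: free(c) -> (freed c); heap: [0-7 ALLOC][8-16 FREE][17-18 ALLOC][19-57 FREE]
Op 8: e = malloc(6) -> e = 8; heap: [0-7 ALLOC][8-13 ALLOC][14-16 FREE][17-18 ALLOC][19-57 FREE]
Op 9: d = realloc(d, 19) -> d = 17; heap: [0-7 ALLOC][8-13 ALLOC][14-16 FREE][17-35 ALLOC][36-57 FREE]
Op 10: free(b) -> (freed b); heap: [0-7 FREE][8-13 ALLOC][14-16 FREE][17-35 ALLOC][36-57 FREE]
Free blocks: [8 3 22] total_free=33 largest=22 -> 100*(33-22)/33 = 1100/33 ≈ 33.333 -> rounds to 33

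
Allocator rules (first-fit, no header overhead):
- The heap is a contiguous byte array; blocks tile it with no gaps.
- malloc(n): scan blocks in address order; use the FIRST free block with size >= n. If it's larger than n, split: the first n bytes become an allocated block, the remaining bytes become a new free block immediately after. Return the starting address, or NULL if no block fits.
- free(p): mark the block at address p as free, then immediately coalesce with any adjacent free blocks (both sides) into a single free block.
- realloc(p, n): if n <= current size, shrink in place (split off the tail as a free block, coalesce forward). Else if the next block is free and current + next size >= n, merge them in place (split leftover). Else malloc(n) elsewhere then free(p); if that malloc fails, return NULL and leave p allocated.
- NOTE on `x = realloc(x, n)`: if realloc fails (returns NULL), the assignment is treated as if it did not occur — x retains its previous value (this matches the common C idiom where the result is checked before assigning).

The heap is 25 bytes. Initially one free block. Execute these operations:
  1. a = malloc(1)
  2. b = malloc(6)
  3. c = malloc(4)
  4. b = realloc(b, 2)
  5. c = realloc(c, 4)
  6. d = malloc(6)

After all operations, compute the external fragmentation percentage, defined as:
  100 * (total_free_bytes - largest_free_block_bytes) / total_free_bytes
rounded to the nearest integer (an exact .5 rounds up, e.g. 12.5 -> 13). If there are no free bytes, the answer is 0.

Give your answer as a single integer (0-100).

Answer: 33

Derivation:
Op 1: a = malloc(1) -> a = 0; heap: [0-0 ALLOC][1-24 FREE]
Op 2: b = malloc(6) -> b = 1; heap: [0-0 ALLOC][1-6 ALLOC][7-24 FREE]
Op 3: c = malloc(4) -> c = 7; heap: [0-0 ALLOC][1-6 ALLOC][7-10 ALLOC][11-24 FREE]
Op 4: b = realloc(b, 2) -> b = 1; heap: [0-0 ALLOC][1-2 ALLOC][3-6 FREE][7-10 ALLOC][11-24 FREE]
Op 5: c = realloc(c, 4) -> c = 7; heap: [0-0 ALLOC][1-2 ALLOC][3-6 FREE][7-10 ALLOC][11-24 FREE]
Op 6: d = malloc(6) -> d = 11; heap: [0-0 ALLOC][1-2 ALLOC][3-6 FREE][7-10 ALLOC][11-16 ALLOC][17-24 FREE]
Free blocks: [4 8] total_free=12 largest=8 -> 100*(12-8)/12 = 400/12 ≈ 33.333 -> rounds to 33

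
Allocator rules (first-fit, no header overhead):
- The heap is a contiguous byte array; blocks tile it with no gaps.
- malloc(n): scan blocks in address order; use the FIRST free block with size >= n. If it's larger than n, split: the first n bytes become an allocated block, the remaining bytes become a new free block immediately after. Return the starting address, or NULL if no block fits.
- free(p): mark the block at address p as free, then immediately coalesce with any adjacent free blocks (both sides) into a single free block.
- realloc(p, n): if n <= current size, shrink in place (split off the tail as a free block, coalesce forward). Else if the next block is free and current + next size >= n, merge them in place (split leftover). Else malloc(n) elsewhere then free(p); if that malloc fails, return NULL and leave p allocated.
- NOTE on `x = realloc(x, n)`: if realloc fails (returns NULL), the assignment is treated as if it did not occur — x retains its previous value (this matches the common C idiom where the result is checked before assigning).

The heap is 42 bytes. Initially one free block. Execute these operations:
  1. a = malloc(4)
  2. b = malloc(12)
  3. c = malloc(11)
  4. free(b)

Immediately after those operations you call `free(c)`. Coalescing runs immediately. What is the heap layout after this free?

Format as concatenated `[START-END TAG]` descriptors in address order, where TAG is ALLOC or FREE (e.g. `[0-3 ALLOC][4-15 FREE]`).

Op 1: a = malloc(4) -> a = 0; heap: [0-3 ALLOC][4-41 FREE]
Op 2: b = malloc(12) -> b = 4; heap: [0-3 ALLOC][4-15 ALLOC][16-41 FREE]
Op 3: c = malloc(11) -> c = 16; heap: [0-3 ALLOC][4-15 ALLOC][16-26 ALLOC][27-41 FREE]
Op 4: free(b) -> (freed b); heap: [0-3 ALLOC][4-15 FREE][16-26 ALLOC][27-41 FREE]
free(c): c = 16 -> block [16-26 ALLOC]; mark free, coalesce with adjacent free neighbors -> [0-3 ALLOC][4-41 FREE]

Answer: [0-3 ALLOC][4-41 FREE]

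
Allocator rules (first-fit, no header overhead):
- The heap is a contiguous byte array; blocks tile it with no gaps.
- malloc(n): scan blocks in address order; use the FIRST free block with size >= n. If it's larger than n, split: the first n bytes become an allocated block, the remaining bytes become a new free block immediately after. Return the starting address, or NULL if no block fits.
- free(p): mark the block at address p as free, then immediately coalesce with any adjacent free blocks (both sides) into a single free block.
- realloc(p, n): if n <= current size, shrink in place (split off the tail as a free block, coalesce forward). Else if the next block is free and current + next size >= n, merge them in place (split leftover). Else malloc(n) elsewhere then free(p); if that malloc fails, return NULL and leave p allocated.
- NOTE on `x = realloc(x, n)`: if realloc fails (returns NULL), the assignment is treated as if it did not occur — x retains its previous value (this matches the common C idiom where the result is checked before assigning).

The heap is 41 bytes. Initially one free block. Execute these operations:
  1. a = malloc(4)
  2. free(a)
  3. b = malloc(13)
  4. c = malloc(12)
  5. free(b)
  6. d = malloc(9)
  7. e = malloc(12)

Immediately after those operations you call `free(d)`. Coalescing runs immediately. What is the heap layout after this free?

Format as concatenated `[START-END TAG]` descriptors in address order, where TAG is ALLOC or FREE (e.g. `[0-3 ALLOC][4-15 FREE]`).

Op 1: a = malloc(4) -> a = 0; heap: [0-3 ALLOC][4-40 FREE]
Op 2: free(a) -> (freed a); heap: [0-40 FREE]
Op 3: b = malloc(13) -> b = 0; heap: [0-12 ALLOC][13-40 FREE]
Op 4: c = malloc(12) -> c = 13; heap: [0-12 ALLOC][13-24 ALLOC][25-40 FREE]
Op 5: free(b) -> (freed b); heap: [0-12 FREE][13-24 ALLOC][25-40 FREE]
Op 6: d = malloc(9) -> d = 0; heap: [0-8 ALLOC][9-12 FREE][13-24 ALLOC][25-40 FREE]
Op 7: e = malloc(12) -> e = 25; heap: [0-8 ALLOC][9-12 FREE][13-24 ALLOC][25-36 ALLOC][37-40 FREE]
free(d): d = 0 -> block [0-8 ALLOC]; mark free, coalesce with adjacent free neighbors -> [0-12 FREE][13-24 ALLOC][25-36 ALLOC][37-40 FREE]

Answer: [0-12 FREE][13-24 ALLOC][25-36 ALLOC][37-40 FREE]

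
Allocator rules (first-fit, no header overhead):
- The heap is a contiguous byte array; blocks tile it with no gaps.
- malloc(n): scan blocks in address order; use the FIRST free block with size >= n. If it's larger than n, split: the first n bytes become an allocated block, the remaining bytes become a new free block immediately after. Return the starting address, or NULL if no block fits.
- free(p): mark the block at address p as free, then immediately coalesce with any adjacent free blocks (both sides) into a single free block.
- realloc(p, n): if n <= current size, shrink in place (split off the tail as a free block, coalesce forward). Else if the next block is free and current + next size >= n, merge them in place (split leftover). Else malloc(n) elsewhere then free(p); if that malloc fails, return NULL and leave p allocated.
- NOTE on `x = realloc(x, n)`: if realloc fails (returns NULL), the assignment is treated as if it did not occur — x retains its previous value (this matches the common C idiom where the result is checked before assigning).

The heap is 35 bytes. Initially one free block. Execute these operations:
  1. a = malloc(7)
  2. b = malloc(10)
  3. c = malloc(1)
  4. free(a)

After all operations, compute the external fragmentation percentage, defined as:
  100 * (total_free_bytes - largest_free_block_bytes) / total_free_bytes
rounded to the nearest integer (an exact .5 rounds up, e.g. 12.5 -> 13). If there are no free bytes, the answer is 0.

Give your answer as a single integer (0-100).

Op 1: a = malloc(7) -> a = 0; heap: [0-6 ALLOC][7-34 FREE]
Op 2: b = malloc(10) -> b = 7; heap: [0-6 ALLOC][7-16 ALLOC][17-34 FREE]
Op 3: c = malloc(1) -> c = 17; heap: [0-6 ALLOC][7-16 ALLOC][17-17 ALLOC][18-34 FREE]
Op 4: free(a) -> (freed a); heap: [0-6 FREE][7-16 ALLOC][17-17 ALLOC][18-34 FREE]
Free blocks: [7 17] total_free=24 largest=17 -> 100*(24-17)/24 = 700/24 ≈ 29.167 -> rounds to 29

Answer: 29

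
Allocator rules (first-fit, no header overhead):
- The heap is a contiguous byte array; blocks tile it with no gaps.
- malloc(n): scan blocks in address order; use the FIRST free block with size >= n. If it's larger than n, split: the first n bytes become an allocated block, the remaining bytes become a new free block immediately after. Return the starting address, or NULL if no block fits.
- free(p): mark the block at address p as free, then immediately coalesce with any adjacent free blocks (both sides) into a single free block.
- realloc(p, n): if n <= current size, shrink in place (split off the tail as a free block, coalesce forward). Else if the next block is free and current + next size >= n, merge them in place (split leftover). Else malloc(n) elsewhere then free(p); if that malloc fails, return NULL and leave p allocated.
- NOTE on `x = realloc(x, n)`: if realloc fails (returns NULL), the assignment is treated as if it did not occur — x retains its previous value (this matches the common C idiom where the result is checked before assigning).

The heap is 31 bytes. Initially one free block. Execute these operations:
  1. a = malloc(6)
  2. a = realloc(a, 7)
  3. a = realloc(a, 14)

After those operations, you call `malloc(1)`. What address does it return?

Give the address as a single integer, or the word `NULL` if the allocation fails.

Op 1: a = malloc(6) -> a = 0; heap: [0-5 ALLOC][6-30 FREE]
Op 2: a = realloc(a, 7) -> a = 0; heap: [0-6 ALLOC][7-30 FREE]
Op 3: a = realloc(a, 14) -> a = 0; heap: [0-13 ALLOC][14-30 FREE]
malloc(1): first-fit scan over [0-13 ALLOC][14-30 FREE] -> 14

Answer: 14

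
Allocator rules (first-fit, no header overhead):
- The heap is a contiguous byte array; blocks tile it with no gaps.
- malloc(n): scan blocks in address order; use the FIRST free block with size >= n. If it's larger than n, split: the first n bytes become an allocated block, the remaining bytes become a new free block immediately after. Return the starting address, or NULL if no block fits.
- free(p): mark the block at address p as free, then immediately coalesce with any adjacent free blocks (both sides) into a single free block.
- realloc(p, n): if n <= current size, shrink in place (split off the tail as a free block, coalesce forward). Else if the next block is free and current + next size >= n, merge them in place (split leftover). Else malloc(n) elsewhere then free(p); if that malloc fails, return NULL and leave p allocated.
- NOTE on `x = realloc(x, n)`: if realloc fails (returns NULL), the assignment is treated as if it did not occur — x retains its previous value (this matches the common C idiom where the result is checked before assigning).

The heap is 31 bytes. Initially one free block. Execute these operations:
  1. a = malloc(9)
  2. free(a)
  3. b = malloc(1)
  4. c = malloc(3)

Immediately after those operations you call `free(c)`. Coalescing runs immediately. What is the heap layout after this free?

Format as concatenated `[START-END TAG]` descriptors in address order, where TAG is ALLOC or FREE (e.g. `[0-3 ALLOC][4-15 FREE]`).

Answer: [0-0 ALLOC][1-30 FREE]

Derivation:
Op 1: a = malloc(9) -> a = 0; heap: [0-8 ALLOC][9-30 FREE]
Op 2: free(a) -> (freed a); heap: [0-30 FREE]
Op 3: b = malloc(1) -> b = 0; heap: [0-0 ALLOC][1-30 FREE]
Op 4: c = malloc(3) -> c = 1; heap: [0-0 ALLOC][1-3 ALLOC][4-30 FREE]
free(c): c = 1 -> block [1-3 ALLOC]; mark free, coalesce with adjacent free neighbors -> [0-0 ALLOC][1-30 FREE]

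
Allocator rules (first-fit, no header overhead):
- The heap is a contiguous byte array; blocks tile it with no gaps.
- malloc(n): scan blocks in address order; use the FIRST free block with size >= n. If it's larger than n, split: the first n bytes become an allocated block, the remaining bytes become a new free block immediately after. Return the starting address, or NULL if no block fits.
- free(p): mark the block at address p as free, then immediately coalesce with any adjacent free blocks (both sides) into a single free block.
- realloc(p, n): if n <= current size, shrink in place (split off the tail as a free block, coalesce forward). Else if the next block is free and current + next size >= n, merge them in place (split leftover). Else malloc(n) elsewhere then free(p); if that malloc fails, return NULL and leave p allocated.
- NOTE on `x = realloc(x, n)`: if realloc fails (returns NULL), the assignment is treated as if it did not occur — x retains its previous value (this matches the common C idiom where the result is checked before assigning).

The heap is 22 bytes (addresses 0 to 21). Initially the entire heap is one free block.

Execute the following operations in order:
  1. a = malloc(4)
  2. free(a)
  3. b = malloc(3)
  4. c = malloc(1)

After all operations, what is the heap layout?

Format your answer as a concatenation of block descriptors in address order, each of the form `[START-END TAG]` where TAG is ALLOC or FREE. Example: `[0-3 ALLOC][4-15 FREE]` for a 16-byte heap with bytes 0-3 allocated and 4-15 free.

Op 1: a = malloc(4) -> a = 0; heap: [0-3 ALLOC][4-21 FREE]
Op 2: free(a) -> (freed a); heap: [0-21 FREE]
Op 3: b = malloc(3) -> b = 0; heap: [0-2 ALLOC][3-21 FREE]
Op 4: c = malloc(1) -> c = 3; heap: [0-2 ALLOC][3-3 ALLOC][4-21 FREE]

Answer: [0-2 ALLOC][3-3 ALLOC][4-21 FREE]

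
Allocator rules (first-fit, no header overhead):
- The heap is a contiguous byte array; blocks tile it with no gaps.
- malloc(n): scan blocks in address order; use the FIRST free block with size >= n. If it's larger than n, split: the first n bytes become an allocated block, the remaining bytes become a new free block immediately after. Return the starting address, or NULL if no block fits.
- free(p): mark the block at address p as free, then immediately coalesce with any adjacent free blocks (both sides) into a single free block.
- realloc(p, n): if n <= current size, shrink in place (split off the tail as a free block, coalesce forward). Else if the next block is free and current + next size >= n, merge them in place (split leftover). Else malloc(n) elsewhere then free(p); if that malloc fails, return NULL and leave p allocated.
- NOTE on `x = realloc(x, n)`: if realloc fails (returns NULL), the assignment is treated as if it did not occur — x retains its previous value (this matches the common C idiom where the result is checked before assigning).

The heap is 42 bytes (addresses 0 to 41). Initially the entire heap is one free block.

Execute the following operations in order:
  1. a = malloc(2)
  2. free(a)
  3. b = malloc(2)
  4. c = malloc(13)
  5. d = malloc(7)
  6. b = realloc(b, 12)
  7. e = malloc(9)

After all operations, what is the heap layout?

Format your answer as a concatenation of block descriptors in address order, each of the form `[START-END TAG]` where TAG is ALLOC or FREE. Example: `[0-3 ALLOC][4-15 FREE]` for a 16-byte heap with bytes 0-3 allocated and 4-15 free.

Op 1: a = malloc(2) -> a = 0; heap: [0-1 ALLOC][2-41 FREE]
Op 2: free(a) -> (freed a); heap: [0-41 FREE]
Op 3: b = malloc(2) -> b = 0; heap: [0-1 ALLOC][2-41 FREE]
Op 4: c = malloc(13) -> c = 2; heap: [0-1 ALLOC][2-14 ALLOC][15-41 FREE]
Op 5: d = malloc(7) -> d = 15; heap: [0-1 ALLOC][2-14 ALLOC][15-21 ALLOC][22-41 FREE]
Op 6: b = realloc(b, 12) -> b = 22; heap: [0-1 FREE][2-14 ALLOC][15-21 ALLOC][22-33 ALLOC][34-41 FREE]
Op 7: e = malloc(9) -> e = NULL; heap: [0-1 FREE][2-14 ALLOC][15-21 ALLOC][22-33 ALLOC][34-41 FREE]

Answer: [0-1 FREE][2-14 ALLOC][15-21 ALLOC][22-33 ALLOC][34-41 FREE]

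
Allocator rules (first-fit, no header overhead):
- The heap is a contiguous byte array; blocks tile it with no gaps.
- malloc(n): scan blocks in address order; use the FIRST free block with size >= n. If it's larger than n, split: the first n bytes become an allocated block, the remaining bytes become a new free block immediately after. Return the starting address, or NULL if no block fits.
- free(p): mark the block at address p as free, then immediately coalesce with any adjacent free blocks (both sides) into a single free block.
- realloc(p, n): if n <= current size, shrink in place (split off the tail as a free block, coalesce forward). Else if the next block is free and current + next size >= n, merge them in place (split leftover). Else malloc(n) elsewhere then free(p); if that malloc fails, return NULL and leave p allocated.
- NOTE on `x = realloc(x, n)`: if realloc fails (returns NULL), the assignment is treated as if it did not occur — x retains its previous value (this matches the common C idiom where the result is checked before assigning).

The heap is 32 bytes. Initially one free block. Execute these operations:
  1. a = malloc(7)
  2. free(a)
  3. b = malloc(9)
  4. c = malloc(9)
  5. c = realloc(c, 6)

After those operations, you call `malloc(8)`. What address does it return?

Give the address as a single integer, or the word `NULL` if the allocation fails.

Op 1: a = malloc(7) -> a = 0; heap: [0-6 ALLOC][7-31 FREE]
Op 2: free(a) -> (freed a); heap: [0-31 FREE]
Op 3: b = malloc(9) -> b = 0; heap: [0-8 ALLOC][9-31 FREE]
Op 4: c = malloc(9) -> c = 9; heap: [0-8 ALLOC][9-17 ALLOC][18-31 FREE]
Op 5: c = realloc(c, 6) -> c = 9; heap: [0-8 ALLOC][9-14 ALLOC][15-31 FREE]
malloc(8): first-fit scan over [0-8 ALLOC][9-14 ALLOC][15-31 FREE] -> 15

Answer: 15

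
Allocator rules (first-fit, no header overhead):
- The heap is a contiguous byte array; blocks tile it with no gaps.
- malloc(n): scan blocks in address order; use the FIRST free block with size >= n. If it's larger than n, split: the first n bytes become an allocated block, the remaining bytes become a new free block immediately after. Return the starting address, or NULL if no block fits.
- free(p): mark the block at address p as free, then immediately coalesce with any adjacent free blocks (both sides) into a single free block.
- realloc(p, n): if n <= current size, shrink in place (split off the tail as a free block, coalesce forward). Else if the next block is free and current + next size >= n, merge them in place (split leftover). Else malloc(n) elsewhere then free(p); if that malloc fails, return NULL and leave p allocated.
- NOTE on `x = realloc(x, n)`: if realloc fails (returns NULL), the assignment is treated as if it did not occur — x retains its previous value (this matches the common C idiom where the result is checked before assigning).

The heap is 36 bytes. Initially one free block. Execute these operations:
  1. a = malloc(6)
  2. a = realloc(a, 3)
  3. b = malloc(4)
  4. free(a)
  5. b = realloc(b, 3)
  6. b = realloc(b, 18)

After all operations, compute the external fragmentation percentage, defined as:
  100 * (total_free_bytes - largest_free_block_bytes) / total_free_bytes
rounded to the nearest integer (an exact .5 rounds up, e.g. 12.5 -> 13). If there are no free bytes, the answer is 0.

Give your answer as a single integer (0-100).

Op 1: a = malloc(6) -> a = 0; heap: [0-5 ALLOC][6-35 FREE]
Op 2: a = realloc(a, 3) -> a = 0; heap: [0-2 ALLOC][3-35 FREE]
Op 3: b = malloc(4) -> b = 3; heap: [0-2 ALLOC][3-6 ALLOC][7-35 FREE]
Op 4: free(a) -> (freed a); heap: [0-2 FREE][3-6 ALLOC][7-35 FREE]
Op 5: b = realloc(b, 3) -> b = 3; heap: [0-2 FREE][3-5 ALLOC][6-35 FREE]
Op 6: b = realloc(b, 18) -> b = 3; heap: [0-2 FREE][3-20 ALLOC][21-35 FREE]
Free blocks: [3 15] total_free=18 largest=15 -> 100*(18-15)/18 = 300/18 ≈ 16.667 -> rounds to 17

Answer: 17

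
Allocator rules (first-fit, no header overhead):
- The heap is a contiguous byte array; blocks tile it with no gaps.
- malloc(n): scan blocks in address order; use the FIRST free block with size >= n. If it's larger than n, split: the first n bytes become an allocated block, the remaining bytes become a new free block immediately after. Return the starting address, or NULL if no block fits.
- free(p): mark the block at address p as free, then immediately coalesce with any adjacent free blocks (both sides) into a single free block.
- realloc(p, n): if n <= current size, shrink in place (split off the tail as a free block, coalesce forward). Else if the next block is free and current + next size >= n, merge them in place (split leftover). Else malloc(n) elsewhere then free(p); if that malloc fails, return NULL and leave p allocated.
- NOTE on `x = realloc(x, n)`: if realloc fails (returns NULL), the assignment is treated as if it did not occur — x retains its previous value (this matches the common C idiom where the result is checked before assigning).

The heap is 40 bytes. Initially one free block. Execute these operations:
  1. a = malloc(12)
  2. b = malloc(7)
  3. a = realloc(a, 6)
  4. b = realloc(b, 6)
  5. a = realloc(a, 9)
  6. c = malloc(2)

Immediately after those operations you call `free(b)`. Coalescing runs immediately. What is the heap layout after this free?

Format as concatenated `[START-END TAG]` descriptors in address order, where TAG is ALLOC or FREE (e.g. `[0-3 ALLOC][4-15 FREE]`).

Answer: [0-8 ALLOC][9-10 ALLOC][11-39 FREE]

Derivation:
Op 1: a = malloc(12) -> a = 0; heap: [0-11 ALLOC][12-39 FREE]
Op 2: b = malloc(7) -> b = 12; heap: [0-11 ALLOC][12-18 ALLOC][19-39 FREE]
Op 3: a = realloc(a, 6) -> a = 0; heap: [0-5 ALLOC][6-11 FREE][12-18 ALLOC][19-39 FREE]
Op 4: b = realloc(b, 6) -> b = 12; heap: [0-5 ALLOC][6-11 FREE][12-17 ALLOC][18-39 FREE]
Op 5: a = realloc(a, 9) -> a = 0; heap: [0-8 ALLOC][9-11 FREE][12-17 ALLOC][18-39 FREE]
Op 6: c = malloc(2) -> c = 9; heap: [0-8 ALLOC][9-10 ALLOC][11-11 FREE][12-17 ALLOC][18-39 FREE]
free(b): b = 12 -> block [12-17 ALLOC]; mark free, coalesce with adjacent free neighbors -> [0-8 ALLOC][9-10 ALLOC][11-39 FREE]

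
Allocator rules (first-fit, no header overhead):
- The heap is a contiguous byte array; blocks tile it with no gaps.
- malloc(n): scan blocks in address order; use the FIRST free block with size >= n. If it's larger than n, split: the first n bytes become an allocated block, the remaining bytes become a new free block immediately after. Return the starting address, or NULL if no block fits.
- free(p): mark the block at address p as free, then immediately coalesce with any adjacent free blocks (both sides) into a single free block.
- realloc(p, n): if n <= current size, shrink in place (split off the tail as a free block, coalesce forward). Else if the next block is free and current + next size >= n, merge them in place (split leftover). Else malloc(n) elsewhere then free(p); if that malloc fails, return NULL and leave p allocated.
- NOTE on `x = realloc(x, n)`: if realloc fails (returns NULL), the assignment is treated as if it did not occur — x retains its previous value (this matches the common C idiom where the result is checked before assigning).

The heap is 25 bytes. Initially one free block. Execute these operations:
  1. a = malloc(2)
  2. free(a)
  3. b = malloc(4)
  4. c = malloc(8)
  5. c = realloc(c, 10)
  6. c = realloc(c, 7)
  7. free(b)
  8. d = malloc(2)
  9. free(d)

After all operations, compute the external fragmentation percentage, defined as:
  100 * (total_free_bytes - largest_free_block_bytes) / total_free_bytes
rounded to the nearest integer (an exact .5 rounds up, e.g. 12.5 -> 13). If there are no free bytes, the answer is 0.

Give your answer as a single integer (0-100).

Answer: 22

Derivation:
Op 1: a = malloc(2) -> a = 0; heap: [0-1 ALLOC][2-24 FREE]
Op 2: free(a) -> (freed a); heap: [0-24 FREE]
Op 3: b = malloc(4) -> b = 0; heap: [0-3 ALLOC][4-24 FREE]
Op 4: c = malloc(8) -> c = 4; heap: [0-3 ALLOC][4-11 ALLOC][12-24 FREE]
Op 5: c = realloc(c, 10) -> c = 4; heap: [0-3 ALLOC][4-13 ALLOC][14-24 FREE]
Op 6: c = realloc(c, 7) -> c = 4; heap: [0-3 ALLOC][4-10 ALLOC][11-24 FREE]
Op 7: free(b) -> (freed b); heap: [0-3 FREE][4-10 ALLOC][11-24 FREE]
Op 8: d = malloc(2) -> d = 0; heap: [0-1 ALLOC][2-3 FREE][4-10 ALLOC][11-24 FREE]
Op 9: free(d) -> (freed d); heap: [0-3 FREE][4-10 ALLOC][11-24 FREE]
Free blocks: [4 14] total_free=18 largest=14 -> 100*(18-14)/18 = 400/18 ≈ 22.222 -> rounds to 22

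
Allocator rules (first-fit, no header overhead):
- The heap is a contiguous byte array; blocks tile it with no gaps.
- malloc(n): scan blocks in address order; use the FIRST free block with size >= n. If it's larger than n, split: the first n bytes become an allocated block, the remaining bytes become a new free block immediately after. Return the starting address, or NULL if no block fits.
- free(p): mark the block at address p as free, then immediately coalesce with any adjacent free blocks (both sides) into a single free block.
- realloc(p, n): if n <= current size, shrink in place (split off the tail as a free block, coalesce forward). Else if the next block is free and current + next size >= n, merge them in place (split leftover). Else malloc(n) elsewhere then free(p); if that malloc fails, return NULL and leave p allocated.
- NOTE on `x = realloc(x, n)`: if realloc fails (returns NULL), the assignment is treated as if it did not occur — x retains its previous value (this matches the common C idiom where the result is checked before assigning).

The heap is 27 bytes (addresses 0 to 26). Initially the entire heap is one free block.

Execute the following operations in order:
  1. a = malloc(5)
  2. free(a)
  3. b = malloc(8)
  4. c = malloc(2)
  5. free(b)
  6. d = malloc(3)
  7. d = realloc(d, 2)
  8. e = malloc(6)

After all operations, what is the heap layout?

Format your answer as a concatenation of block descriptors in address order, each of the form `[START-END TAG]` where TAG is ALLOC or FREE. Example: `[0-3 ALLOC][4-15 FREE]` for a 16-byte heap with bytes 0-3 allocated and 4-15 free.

Answer: [0-1 ALLOC][2-7 ALLOC][8-9 ALLOC][10-26 FREE]

Derivation:
Op 1: a = malloc(5) -> a = 0; heap: [0-4 ALLOC][5-26 FREE]
Op 2: free(a) -> (freed a); heap: [0-26 FREE]
Op 3: b = malloc(8) -> b = 0; heap: [0-7 ALLOC][8-26 FREE]
Op 4: c = malloc(2) -> c = 8; heap: [0-7 ALLOC][8-9 ALLOC][10-26 FREE]
Op 5: free(b) -> (freed b); heap: [0-7 FREE][8-9 ALLOC][10-26 FREE]
Op 6: d = malloc(3) -> d = 0; heap: [0-2 ALLOC][3-7 FREE][8-9 ALLOC][10-26 FREE]
Op 7: d = realloc(d, 2) -> d = 0; heap: [0-1 ALLOC][2-7 FREE][8-9 ALLOC][10-26 FREE]
Op 8: e = malloc(6) -> e = 2; heap: [0-1 ALLOC][2-7 ALLOC][8-9 ALLOC][10-26 FREE]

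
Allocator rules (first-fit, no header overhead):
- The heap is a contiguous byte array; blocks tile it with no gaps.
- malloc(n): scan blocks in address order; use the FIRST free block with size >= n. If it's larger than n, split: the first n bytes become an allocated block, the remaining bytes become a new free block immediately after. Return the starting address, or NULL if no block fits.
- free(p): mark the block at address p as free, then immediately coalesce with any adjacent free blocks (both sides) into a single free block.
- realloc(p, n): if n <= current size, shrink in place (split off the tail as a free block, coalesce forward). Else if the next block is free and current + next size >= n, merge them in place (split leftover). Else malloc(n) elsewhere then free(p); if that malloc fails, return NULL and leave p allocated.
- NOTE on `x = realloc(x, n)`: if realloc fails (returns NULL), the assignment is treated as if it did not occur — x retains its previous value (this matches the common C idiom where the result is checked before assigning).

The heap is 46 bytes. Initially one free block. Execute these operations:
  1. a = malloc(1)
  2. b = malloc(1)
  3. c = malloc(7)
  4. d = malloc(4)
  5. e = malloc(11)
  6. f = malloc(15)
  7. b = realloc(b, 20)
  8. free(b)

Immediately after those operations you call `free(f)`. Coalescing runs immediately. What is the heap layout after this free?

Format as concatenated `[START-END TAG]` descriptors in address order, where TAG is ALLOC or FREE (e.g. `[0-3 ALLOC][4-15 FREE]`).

Op 1: a = malloc(1) -> a = 0; heap: [0-0 ALLOC][1-45 FREE]
Op 2: b = malloc(1) -> b = 1; heap: [0-0 ALLOC][1-1 ALLOC][2-45 FREE]
Op 3: c = malloc(7) -> c = 2; heap: [0-0 ALLOC][1-1 ALLOC][2-8 ALLOC][9-45 FREE]
Op 4: d = malloc(4) -> d = 9; heap: [0-0 ALLOC][1-1 ALLOC][2-8 ALLOC][9-12 ALLOC][13-45 FREE]
Op 5: e = malloc(11) -> e = 13; heap: [0-0 ALLOC][1-1 ALLOC][2-8 ALLOC][9-12 ALLOC][13-23 ALLOC][24-45 FREE]
Op 6: f = malloc(15) -> f = 24; heap: [0-0 ALLOC][1-1 ALLOC][2-8 ALLOC][9-12 ALLOC][13-23 ALLOC][24-38 ALLOC][39-45 FREE]
Op 7: b = realloc(b, 20) -> NULL (b unchanged); heap: [0-0 ALLOC][1-1 ALLOC][2-8 ALLOC][9-12 ALLOC][13-23 ALLOC][24-38 ALLOC][39-45 FREE]
Op 8: free(b) -> (freed b); heap: [0-0 ALLOC][1-1 FREE][2-8 ALLOC][9-12 ALLOC][13-23 ALLOC][24-38 ALLOC][39-45 FREE]
free(f): f = 24 -> block [24-38 ALLOC]; mark free, coalesce with adjacent free neighbors -> [0-0 ALLOC][1-1 FREE][2-8 ALLOC][9-12 ALLOC][13-23 ALLOC][24-45 FREE]

Answer: [0-0 ALLOC][1-1 FREE][2-8 ALLOC][9-12 ALLOC][13-23 ALLOC][24-45 FREE]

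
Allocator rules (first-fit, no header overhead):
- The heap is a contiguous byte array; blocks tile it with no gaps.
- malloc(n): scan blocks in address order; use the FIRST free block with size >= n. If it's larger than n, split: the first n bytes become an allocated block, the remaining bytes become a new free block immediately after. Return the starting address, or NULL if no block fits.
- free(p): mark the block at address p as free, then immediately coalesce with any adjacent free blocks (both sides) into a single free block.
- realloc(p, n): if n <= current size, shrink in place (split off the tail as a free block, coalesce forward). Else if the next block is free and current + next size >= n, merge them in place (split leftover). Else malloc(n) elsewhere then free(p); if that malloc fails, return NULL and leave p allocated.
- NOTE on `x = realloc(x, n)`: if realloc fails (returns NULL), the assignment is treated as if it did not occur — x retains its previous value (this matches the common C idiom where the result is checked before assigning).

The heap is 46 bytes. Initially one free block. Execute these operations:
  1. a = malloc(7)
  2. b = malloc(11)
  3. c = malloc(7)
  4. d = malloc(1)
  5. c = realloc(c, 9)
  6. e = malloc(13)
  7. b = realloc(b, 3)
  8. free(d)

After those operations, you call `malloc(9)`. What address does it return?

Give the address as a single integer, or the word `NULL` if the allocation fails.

Op 1: a = malloc(7) -> a = 0; heap: [0-6 ALLOC][7-45 FREE]
Op 2: b = malloc(11) -> b = 7; heap: [0-6 ALLOC][7-17 ALLOC][18-45 FREE]
Op 3: c = malloc(7) -> c = 18; heap: [0-6 ALLOC][7-17 ALLOC][18-24 ALLOC][25-45 FREE]
Op 4: d = malloc(1) -> d = 25; heap: [0-6 ALLOC][7-17 ALLOC][18-24 ALLOC][25-25 ALLOC][26-45 FREE]
Op 5: c = realloc(c, 9) -> c = 26; heap: [0-6 ALLOC][7-17 ALLOC][18-24 FREE][25-25 ALLOC][26-34 ALLOC][35-45 FREE]
Op 6: e = malloc(13) -> e = NULL; heap: [0-6 ALLOC][7-17 ALLOC][18-24 FREE][25-25 ALLOC][26-34 ALLOC][35-45 FREE]
Op 7: b = realloc(b, 3) -> b = 7; heap: [0-6 ALLOC][7-9 ALLOC][10-24 FREE][25-25 ALLOC][26-34 ALLOC][35-45 FREE]
Op 8: free(d) -> (freed d); heap: [0-6 ALLOC][7-9 ALLOC][10-25 FREE][26-34 ALLOC][35-45 FREE]
malloc(9): first-fit scan over [0-6 ALLOC][7-9 ALLOC][10-25 FREE][26-34 ALLOC][35-45 FREE] -> 10

Answer: 10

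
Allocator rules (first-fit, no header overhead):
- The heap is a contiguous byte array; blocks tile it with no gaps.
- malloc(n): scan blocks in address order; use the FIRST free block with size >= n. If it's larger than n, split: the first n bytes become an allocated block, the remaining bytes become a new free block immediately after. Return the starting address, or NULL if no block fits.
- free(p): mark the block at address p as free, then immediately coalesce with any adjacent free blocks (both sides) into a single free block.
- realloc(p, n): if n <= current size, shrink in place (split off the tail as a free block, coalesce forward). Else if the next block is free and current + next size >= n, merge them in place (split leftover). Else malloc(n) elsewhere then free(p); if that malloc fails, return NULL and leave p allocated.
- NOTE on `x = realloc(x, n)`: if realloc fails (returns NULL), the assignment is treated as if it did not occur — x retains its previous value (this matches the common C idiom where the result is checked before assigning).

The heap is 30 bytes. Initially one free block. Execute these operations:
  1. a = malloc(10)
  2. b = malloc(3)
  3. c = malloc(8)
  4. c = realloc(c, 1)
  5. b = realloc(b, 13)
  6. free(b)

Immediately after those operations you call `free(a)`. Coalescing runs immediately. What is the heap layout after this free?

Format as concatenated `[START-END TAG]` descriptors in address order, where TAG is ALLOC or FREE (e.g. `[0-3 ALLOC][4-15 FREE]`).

Answer: [0-12 FREE][13-13 ALLOC][14-29 FREE]

Derivation:
Op 1: a = malloc(10) -> a = 0; heap: [0-9 ALLOC][10-29 FREE]
Op 2: b = malloc(3) -> b = 10; heap: [0-9 ALLOC][10-12 ALLOC][13-29 FREE]
Op 3: c = malloc(8) -> c = 13; heap: [0-9 ALLOC][10-12 ALLOC][13-20 ALLOC][21-29 FREE]
Op 4: c = realloc(c, 1) -> c = 13; heap: [0-9 ALLOC][10-12 ALLOC][13-13 ALLOC][14-29 FREE]
Op 5: b = realloc(b, 13) -> b = 14; heap: [0-9 ALLOC][10-12 FREE][13-13 ALLOC][14-26 ALLOC][27-29 FREE]
Op 6: free(b) -> (freed b); heap: [0-9 ALLOC][10-12 FREE][13-13 ALLOC][14-29 FREE]
free(a): a = 0 -> block [0-9 ALLOC]; mark free, coalesce with adjacent free neighbors -> [0-12 FREE][13-13 ALLOC][14-29 FREE]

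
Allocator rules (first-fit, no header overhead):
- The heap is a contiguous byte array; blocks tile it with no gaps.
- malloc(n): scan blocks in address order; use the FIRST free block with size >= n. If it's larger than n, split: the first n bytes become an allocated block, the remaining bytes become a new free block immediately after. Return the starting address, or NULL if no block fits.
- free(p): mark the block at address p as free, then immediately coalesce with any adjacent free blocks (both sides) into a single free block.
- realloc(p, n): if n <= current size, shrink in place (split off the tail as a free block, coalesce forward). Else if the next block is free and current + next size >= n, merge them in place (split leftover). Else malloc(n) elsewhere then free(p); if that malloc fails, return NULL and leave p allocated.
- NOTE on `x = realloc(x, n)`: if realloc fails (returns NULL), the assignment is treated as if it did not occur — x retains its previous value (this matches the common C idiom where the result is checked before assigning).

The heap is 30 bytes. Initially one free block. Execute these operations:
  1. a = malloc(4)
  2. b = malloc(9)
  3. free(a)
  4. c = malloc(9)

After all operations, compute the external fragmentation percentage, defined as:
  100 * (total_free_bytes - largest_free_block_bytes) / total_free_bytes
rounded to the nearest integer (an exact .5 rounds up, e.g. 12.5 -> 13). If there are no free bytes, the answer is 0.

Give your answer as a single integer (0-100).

Op 1: a = malloc(4) -> a = 0; heap: [0-3 ALLOC][4-29 FREE]
Op 2: b = malloc(9) -> b = 4; heap: [0-3 ALLOC][4-12 ALLOC][13-29 FREE]
Op 3: free(a) -> (freed a); heap: [0-3 FREE][4-12 ALLOC][13-29 FREE]
Op 4: c = malloc(9) -> c = 13; heap: [0-3 FREE][4-12 ALLOC][13-21 ALLOC][22-29 FREE]
Free blocks: [4 8] total_free=12 largest=8 -> 100*(12-8)/12 = 400/12 ≈ 33.333 -> rounds to 33

Answer: 33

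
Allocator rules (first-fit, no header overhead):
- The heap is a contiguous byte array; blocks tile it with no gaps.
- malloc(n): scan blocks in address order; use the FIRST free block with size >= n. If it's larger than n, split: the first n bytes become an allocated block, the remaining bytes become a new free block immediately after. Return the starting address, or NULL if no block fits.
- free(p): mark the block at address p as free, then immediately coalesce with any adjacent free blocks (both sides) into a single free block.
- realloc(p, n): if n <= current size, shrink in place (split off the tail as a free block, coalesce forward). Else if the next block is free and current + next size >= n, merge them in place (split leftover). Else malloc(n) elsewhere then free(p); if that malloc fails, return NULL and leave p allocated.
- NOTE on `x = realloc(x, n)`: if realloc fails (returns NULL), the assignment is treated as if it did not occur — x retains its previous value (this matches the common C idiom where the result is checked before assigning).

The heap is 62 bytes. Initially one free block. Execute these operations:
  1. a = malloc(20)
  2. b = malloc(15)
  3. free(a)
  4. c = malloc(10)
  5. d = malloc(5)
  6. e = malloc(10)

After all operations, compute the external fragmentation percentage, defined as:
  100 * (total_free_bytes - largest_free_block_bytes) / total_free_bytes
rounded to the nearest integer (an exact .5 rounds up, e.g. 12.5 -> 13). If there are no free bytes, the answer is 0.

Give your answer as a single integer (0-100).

Op 1: a = malloc(20) -> a = 0; heap: [0-19 ALLOC][20-61 FREE]
Op 2: b = malloc(15) -> b = 20; heap: [0-19 ALLOC][20-34 ALLOC][35-61 FREE]
Op 3: free(a) -> (freed a); heap: [0-19 FREE][20-34 ALLOC][35-61 FREE]
Op 4: c = malloc(10) -> c = 0; heap: [0-9 ALLOC][10-19 FREE][20-34 ALLOC][35-61 FREE]
Op 5: d = malloc(5) -> d = 10; heap: [0-9 ALLOC][10-14 ALLOC][15-19 FREE][20-34 ALLOC][35-61 FREE]
Op 6: e = malloc(10) -> e = 35; heap: [0-9 ALLOC][10-14 ALLOC][15-19 FREE][20-34 ALLOC][35-44 ALLOC][45-61 FREE]
Free blocks: [5 17] total_free=22 largest=17 -> 100*(22-17)/22 = 500/22 ≈ 22.727 -> rounds to 23

Answer: 23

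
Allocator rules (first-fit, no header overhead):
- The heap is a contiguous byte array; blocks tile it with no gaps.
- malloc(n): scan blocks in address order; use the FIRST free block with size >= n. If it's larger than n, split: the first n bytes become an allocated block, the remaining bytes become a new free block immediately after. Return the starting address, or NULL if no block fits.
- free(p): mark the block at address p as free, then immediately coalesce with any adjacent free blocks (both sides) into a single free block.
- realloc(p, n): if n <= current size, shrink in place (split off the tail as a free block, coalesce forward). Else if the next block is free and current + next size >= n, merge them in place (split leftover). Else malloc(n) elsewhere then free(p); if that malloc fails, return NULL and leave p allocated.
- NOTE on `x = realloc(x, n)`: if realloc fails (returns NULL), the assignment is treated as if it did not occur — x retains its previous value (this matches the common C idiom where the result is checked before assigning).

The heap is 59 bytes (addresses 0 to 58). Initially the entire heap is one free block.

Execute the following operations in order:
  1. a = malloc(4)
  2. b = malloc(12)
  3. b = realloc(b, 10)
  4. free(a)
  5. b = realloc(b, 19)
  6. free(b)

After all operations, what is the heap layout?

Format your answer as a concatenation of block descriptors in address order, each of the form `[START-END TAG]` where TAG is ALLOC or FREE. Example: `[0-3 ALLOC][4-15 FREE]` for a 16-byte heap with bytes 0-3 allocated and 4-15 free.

Op 1: a = malloc(4) -> a = 0; heap: [0-3 ALLOC][4-58 FREE]
Op 2: b = malloc(12) -> b = 4; heap: [0-3 ALLOC][4-15 ALLOC][16-58 FREE]
Op 3: b = realloc(b, 10) -> b = 4; heap: [0-3 ALLOC][4-13 ALLOC][14-58 FREE]
Op 4: free(a) -> (freed a); heap: [0-3 FREE][4-13 ALLOC][14-58 FREE]
Op 5: b = realloc(b, 19) -> b = 4; heap: [0-3 FREE][4-22 ALLOC][23-58 FREE]
Op 6: free(b) -> (freed b); heap: [0-58 FREE]

Answer: [0-58 FREE]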